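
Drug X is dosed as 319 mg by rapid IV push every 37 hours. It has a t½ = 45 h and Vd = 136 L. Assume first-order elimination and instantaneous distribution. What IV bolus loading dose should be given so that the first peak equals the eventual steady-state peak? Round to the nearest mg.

734 mg

f = (1/2)^(37/45) ≈ 0.565570; accumulation ratio R = 1/(1−f) ≈ 2.30187.
Loading dose to hit Cmax,ss on first dose: D_load = D_maint·R ≈ 319 × 2.30187 ≈ 734.30 mg.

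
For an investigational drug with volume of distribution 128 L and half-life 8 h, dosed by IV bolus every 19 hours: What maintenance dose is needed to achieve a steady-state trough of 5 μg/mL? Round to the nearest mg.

2680 mg

τ/t½ = 19/8 ≈ 2.375, so f = (1/2)^(19/8) ≈ 0.192776.
Cmin,ss = (D/Vd)·f/(1−f), so D = Cmin,ss·Vd·(1−f)/f.
D = 5 × 128 × (1−f)/f ≈ 5 × 128 × 4.18737 ≈ 2679.92 mg.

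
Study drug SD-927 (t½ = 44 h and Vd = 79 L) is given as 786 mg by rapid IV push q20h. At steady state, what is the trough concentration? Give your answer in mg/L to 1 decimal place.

Over one 20-h interval, 20/44 ≈ 0.45455 half-lives elapse, leaving f ≈ 0.7297 of each dose.
Accumulation ratio R = 1/(1 − f) ≈ 1/0.2703 ≈ 3.6996.
Single-dose peak C₀ = D/Vd = 786/79 ≈ 9.949 mg/L.
Steady-state peak Cmax,ss = C₀·R ≈ 9.949 × 3.6996 ≈ 36.807 mg/L.
Steady-state trough Cmin,ss = Cmax,ss·f ≈ 36.807 × 0.7297 ≈ 26.858 mg/L.

26.9 mg/L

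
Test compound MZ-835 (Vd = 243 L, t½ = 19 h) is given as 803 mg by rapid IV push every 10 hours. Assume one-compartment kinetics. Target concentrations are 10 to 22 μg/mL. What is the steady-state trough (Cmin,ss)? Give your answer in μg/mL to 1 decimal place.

7.5 μg/mL

k = ln2/t½ = ln2/19 ≈ 0.036481 h⁻¹; fraction remaining f = e^(−kτ) = e^(−0.036481×10) ≈ 0.6943.
Accumulation ratio R = 1/(1 − f) ≈ 1/0.3057 ≈ 3.2712.
Each bolus raises the concentration by D/Vd = 803/243 ≈ 3.305 μg/mL.
Steady-state peak Cmax,ss = C₀·R ≈ 3.305 × 3.2712 ≈ 10.811 μg/mL.
One interval later, Cmin,ss = Cmax,ss·e^(−kτ) ≈ 10.811 × 0.6943 ≈ 7.506 μg/mL.
Trough 7.5 μg/mL vs MEC 10 μg/mL: subtherapeutic.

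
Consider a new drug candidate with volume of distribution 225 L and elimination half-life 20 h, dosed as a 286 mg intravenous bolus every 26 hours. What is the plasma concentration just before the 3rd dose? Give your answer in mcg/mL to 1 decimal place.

f = (1/2)^(τ/t½) = (1/2)^(26/20) ≈ 0.4061.
C₀ = D/Vd = 286/225 ≈ 1.271 mcg/mL.
Before the 3rd dose, 2 doses have been given. Superposition: Cmin = C₀·(f + f²).
≈ 1.271 × (0.4061 + 0.1649) ≈ 1.271 × 0.5710 ≈ 0.726 mcg/mL.

0.7 mcg/mL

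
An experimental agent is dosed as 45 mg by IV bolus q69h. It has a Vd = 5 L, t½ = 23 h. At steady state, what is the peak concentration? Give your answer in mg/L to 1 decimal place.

The dosing interval is 3 half-lives, so f = 2^(−3) = 0.125.
Accumulation ratio R = 1/(1 − f) = 1/0.875 = 8/7.
Single-dose peak C₀ = D/Vd = 45/5 = 9 mg/L.
Steady-state peak Cmax,ss = C₀·R = 9 × 8/7 ≈ 10.286 mg/L.

10.3 mg/L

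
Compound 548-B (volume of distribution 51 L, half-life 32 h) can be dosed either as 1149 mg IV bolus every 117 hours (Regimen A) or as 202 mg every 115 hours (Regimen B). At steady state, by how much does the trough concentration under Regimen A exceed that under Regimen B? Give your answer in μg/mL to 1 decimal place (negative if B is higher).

Regimen A: f = (1/2)^(117/32) ≈ 0.0793; Cmin,ss = (1149/51)·f/(1−f) ≈ 1.940 μg/mL.
Regimen B: f = (1/2)^(115/32) ≈ 0.0828; Cmin,ss = (202/51)·f/(1−f) ≈ 0.358 μg/mL.
Difference ≈ 1.940 − 0.358 ≈ 1.582 μg/mL.

1.6 μg/mL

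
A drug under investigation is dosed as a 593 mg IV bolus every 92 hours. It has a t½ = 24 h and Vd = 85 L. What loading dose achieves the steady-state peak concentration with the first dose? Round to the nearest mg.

f = (1/2)^(92/24) ≈ 0.070154; accumulation ratio R = 1/(1−f) ≈ 1.07545.
Loading dose to hit Cmax,ss on first dose: D_load = D_maint·R ≈ 593 × 1.07545 ≈ 637.74 mg.

638 mg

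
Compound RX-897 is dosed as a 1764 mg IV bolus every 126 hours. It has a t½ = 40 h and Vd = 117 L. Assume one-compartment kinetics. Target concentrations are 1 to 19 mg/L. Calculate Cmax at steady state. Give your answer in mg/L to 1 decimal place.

17.0 mg/L

τ/t½ = 126/40 ≈ 3.15, so fraction remaining f = (1/2)^(126/40) ≈ 0.1127.
At steady state, accumulation factor R = 1/(1 − e^(−kτ)) ≈ 1.1270.
Each bolus raises the concentration by D/Vd = 1764/117 ≈ 15.077 mg/L.
Steady-state peak Cmax,ss = C₀·R ≈ 15.077 × 1.1270 ≈ 16.992 mg/L.
Peak 17.0 mg/L vs MTC 19 mg/L: below toxic threshold.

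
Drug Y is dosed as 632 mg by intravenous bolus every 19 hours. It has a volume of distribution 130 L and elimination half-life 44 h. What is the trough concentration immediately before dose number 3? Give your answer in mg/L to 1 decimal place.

6.3 mg/L

f = (1/2)^(τ/t½) = (1/2)^(19/44) ≈ 0.7413.
C₀ = D/Vd = 632/130 ≈ 4.862 mg/L.
Before the 3rd dose, 2 doses have been given. Superposition: Cmin = C₀·(f + f²).
≈ 4.862 × (0.7413 + 0.5495) ≈ 4.862 × 1.2908 ≈ 6.276 mg/L.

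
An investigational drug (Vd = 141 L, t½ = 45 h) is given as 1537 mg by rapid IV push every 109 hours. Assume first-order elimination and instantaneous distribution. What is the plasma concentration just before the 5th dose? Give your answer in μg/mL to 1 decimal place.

2.5 μg/mL

f = (1/2)^(τ/t½) = (1/2)^(109/45) ≈ 0.1866.
C₀ = D/Vd = 1537/141 ≈ 10.901 μg/mL.
Before the 5th dose, 4 doses have been given. Superposition: Cmin = C₀·(f + f² + … + f^4).
≈ 10.901 × (0.1866 + 0.0348 + 0.0065 + 0.0012) ≈ 10.901 × 0.2291 ≈ 2.497 μg/mL.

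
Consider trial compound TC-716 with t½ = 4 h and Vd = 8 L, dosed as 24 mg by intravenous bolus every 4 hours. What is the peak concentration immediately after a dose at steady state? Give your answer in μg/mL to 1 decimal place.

The dosing interval is 1 half-life, so f = 2^(−1) = 0.5.
Accumulation ratio R = 1/(1 − f) = 1/0.5 = 2/1.
Single-dose peak C₀ = D/Vd = 24/8 = 3 μg/mL.
Steady-state peak Cmax,ss = C₀·R = 3 × 2/1 ≈ 6.000 μg/mL.

6.0 μg/mL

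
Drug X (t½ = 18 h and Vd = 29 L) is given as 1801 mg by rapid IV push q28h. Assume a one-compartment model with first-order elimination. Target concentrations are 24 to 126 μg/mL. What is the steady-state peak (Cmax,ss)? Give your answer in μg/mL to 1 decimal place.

94.1 μg/mL

Over one 28-h interval, 28/18 ≈ 1.5556 half-lives elapse, leaving f ≈ 0.3402 of each dose.
At steady state, accumulation factor R = 1/(1 − e^(−kτ)) ≈ 1.5156.
Single-dose peak C₀ = D/Vd = 1801/29 ≈ 62.103 μg/mL.
Steady-state peak Cmax,ss = C₀·R ≈ 62.103 × 1.5156 ≈ 94.123 μg/mL.
Peak 94.1 μg/mL vs MTC 126 μg/mL: below toxic threshold.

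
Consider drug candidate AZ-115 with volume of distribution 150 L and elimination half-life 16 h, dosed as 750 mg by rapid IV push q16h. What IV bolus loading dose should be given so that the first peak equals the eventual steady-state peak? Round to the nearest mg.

f = (1/2)^(16/16) ≈ 0.500000; accumulation ratio R = 1/(1−f) ≈ 2.00000.
Loading dose to hit Cmax,ss on first dose: D_load = D_maint·R ≈ 750 × 2.00000 ≈ 1500.00 mg.

1500 mg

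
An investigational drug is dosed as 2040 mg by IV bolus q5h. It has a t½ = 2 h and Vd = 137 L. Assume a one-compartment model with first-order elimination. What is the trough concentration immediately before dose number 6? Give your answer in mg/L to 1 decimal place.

f = (1/2)^(τ/t½) = (1/2)^(5/2) ≈ 0.1768.
C₀ = D/Vd = 2040/137 ≈ 14.891 mg/L.
Before the 6th dose, 5 doses have been given. Superposition: Cmin = C₀·(f + f² + … + f^5).
≈ 14.891 × (0.1768 + 0.0313 + 0.0055 + 0.0010 + 0.0002) ≈ 14.891 × 0.2148 ≈ 3.199 mg/L.

3.2 mg/L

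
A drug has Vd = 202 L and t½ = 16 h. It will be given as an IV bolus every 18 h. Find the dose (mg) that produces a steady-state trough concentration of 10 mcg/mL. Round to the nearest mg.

τ/t½ = 18/16 ≈ 1.125, so f = (1/2)^(18/16) ≈ 0.458502.
Cmin,ss = (D/Vd)·f/(1−f), so D = Cmin,ss·Vd·(1−f)/f.
D = 10 × 202 × (1−f)/f ≈ 10 × 202 × 1.18102 ≈ 2385.66 mg.

2386 mg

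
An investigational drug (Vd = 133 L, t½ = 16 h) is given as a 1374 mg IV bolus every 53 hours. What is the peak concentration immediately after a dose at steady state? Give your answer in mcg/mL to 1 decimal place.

11.5 mcg/mL

k = ln2/t½ = ln2/16 ≈ 0.043322 h⁻¹; fraction remaining f = e^(−kτ) = e^(−0.043322×53) ≈ 0.1007.
Accumulation ratio R = 1/(1 − f) ≈ 1/0.8993 ≈ 1.1120.
Each bolus raises the concentration by D/Vd = 1374/133 ≈ 10.331 mcg/mL.
Steady-state peak Cmax,ss = C₀·R ≈ 10.331 × 1.1120 ≈ 11.488 mcg/mL.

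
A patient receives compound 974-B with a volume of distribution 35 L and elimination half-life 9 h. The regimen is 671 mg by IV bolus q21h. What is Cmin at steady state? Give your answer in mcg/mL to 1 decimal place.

k = ln2/t½ = ln2/9 ≈ 0.077016 h⁻¹; fraction remaining f = e^(−kτ) = e^(−0.077016×21) ≈ 0.1984.
Accumulation ratio R = 1/(1 − f) ≈ 1/0.8016 ≈ 1.2475.
Single-dose peak C₀ = D/Vd = 671/35 ≈ 19.171 mcg/mL.
Steady-state peak Cmax,ss = C₀·R ≈ 19.171 × 1.2475 ≈ 23.916 mcg/mL.
One interval later, Cmin,ss = Cmax,ss·e^(−kτ) ≈ 23.916 × 0.1984 ≈ 4.745 mcg/mL.

4.7 mcg/mL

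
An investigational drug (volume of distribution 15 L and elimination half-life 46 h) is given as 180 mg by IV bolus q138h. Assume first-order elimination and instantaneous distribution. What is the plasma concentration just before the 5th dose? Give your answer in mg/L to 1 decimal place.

1.7 mg/L

f = (1/2)^(τ/t½) = (1/2)^(138/46) ≈ 0.1250.
C₀ = D/Vd = 180/15 ≈ 12.000 mg/L.
Before the 5th dose, 4 doses have been given. Superposition: Cmin = C₀·(f + f² + … + f^4).
≈ 12.000 × (0.1250 + 0.0156 + 0.0020 + 0.0002) ≈ 12.000 × 0.1428 ≈ 1.714 mg/L.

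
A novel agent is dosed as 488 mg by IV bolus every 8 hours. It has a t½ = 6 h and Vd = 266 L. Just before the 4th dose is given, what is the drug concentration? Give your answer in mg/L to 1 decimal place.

1.1 mg/L

f = (1/2)^(τ/t½) = (1/2)^(8/6) ≈ 0.3969.
C₀ = D/Vd = 488/266 ≈ 1.835 mg/L.
Before the 4th dose, 3 doses have been given. Superposition: Cmin = C₀·(f + f² + … + f^3).
≈ 1.835 × (0.3969 + 0.1575 + 0.0625) ≈ 1.835 × 0.6169 ≈ 1.132 mg/L.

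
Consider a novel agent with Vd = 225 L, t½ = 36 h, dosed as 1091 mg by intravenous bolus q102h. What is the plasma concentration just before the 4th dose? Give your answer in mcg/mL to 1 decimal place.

f = (1/2)^(τ/t½) = (1/2)^(102/36) ≈ 0.1403.
C₀ = D/Vd = 1091/225 ≈ 4.849 mcg/mL.
Before the 4th dose, 3 doses have been given. Superposition: Cmin = C₀·(f + f² + … + f^3).
≈ 4.849 × (0.1403 + 0.0197 + 0.0028) ≈ 4.849 × 0.1628 ≈ 0.789 mcg/mL.

0.8 mcg/mL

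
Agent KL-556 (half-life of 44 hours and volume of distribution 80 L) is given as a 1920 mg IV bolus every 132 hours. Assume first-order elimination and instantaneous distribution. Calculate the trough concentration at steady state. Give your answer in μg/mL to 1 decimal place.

τ = 132 h = 3 half-lives, so f = (1/2)^3 = 0.125.
At steady state, R = 1/(1 − 0.125) = 8/7.
Single-dose peak C₀ = D/Vd = 1920/80 = 24 μg/mL.
Steady-state peak Cmax,ss = C₀·R = 24 × 8/7 ≈ 27.429 μg/mL.
Steady-state trough Cmin,ss = Cmax,ss·f ≈ 27.429 × 0.125 ≈ 3.429 μg/mL.

3.4 μg/mL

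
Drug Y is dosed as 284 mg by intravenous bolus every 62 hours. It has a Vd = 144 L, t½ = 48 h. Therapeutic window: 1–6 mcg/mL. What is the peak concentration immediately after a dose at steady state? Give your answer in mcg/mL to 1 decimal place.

3.3 mcg/mL

Over one 62-h interval, 62/48 ≈ 1.2917 half-lives elapse, leaving f ≈ 0.4085 of each dose.
Accumulation ratio R = 1/(1 − f) ≈ 1/0.5915 ≈ 1.6906.
Each bolus raises the concentration by D/Vd = 284/144 ≈ 1.972 mcg/mL.
Steady-state peak Cmax,ss = C₀·R ≈ 1.972 × 1.6906 ≈ 3.334 mcg/mL.
Peak 3.3 mcg/mL vs MTC 6 mcg/mL: below toxic threshold.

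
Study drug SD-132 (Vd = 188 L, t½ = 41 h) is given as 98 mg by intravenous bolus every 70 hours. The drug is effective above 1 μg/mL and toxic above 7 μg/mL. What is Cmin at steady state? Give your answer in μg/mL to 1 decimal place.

0.2 μg/mL

τ/t½ = 70/41 ≈ 1.7073, so fraction remaining f = (1/2)^(70/41) ≈ 0.3062.
Accumulation ratio R = 1/(1 − f) ≈ 1/0.6938 ≈ 1.4413.
Single-dose peak C₀ = D/Vd = 98/188 ≈ 0.521 μg/mL.
Cmax,ss = C₀/(1 − f) ≈ 0.521/0.6938 ≈ 0.751 μg/mL.
One interval later, Cmin,ss = Cmax,ss·e^(−kτ) ≈ 0.751 × 0.3062 ≈ 0.230 μg/mL.
Trough 0.2 μg/mL vs MEC 1 μg/mL: subtherapeutic.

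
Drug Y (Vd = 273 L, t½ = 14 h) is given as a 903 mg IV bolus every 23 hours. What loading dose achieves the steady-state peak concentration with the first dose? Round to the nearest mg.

1328 mg

f = (1/2)^(23/14) ≈ 0.320222; accumulation ratio R = 1/(1−f) ≈ 1.47107.
Loading dose to hit Cmax,ss on first dose: D_load = D_maint·R ≈ 903 × 1.47107 ≈ 1328.38 mg.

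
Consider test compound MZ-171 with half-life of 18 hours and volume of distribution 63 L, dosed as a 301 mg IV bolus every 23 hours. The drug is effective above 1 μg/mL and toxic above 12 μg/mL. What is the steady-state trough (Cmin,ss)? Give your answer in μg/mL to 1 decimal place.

3.4 μg/mL

τ/t½ = 23/18 ≈ 1.2778, so fraction remaining f = (1/2)^(23/18) ≈ 0.4124.
At steady state, accumulation factor R = 1/(1 − e^(−kτ)) ≈ 1.7018.
Each bolus raises the concentration by D/Vd = 301/63 ≈ 4.778 μg/mL.
Cmax,ss = C₀/(1 − f) ≈ 4.778/0.5876 ≈ 8.131 μg/mL.
One interval later, Cmin,ss = Cmax,ss·e^(−kτ) ≈ 8.131 × 0.4124 ≈ 3.353 μg/mL.
Trough 3.4 μg/mL vs MEC 1 μg/mL: adequate.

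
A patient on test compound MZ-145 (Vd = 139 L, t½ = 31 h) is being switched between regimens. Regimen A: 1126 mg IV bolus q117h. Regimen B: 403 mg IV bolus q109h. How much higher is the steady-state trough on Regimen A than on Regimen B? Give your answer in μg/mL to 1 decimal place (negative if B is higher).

Regimen A: f = (1/2)^(117/31) ≈ 0.0731; Cmin,ss = (1126/139)·f/(1−f) ≈ 0.639 μg/mL.
Regimen B: f = (1/2)^(109/31) ≈ 0.0874; Cmin,ss = (403/139)·f/(1−f) ≈ 0.278 μg/mL.
Difference ≈ 0.639 − 0.278 ≈ 0.361 μg/mL.

0.4 μg/mL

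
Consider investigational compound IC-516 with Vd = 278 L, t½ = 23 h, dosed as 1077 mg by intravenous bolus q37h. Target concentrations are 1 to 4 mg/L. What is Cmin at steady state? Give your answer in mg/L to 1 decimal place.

1.9 mg/L

Over one 37-h interval, 37/23 ≈ 1.6087 half-lives elapse, leaving f ≈ 0.3279 of each dose.
At steady state, accumulation factor R = 1/(1 − e^(−kτ)) ≈ 1.4879.
Each bolus raises the concentration by D/Vd = 1077/278 ≈ 3.874 mg/L.
Steady-state peak Cmax,ss = C₀·R ≈ 3.874 × 1.4879 ≈ 5.764 mg/L.
Steady-state trough Cmin,ss = Cmax,ss·f ≈ 5.764 × 0.3279 ≈ 1.890 mg/L.
Trough 1.9 mg/L vs MEC 1 mg/L: adequate.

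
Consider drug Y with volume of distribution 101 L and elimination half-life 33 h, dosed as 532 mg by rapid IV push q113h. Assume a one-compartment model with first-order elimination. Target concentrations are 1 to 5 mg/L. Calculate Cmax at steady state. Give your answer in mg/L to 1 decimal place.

5.8 mg/L

k = ln2/t½ = ln2/33 ≈ 0.021004 h⁻¹; fraction remaining f = e^(−kτ) = e^(−0.021004×113) ≈ 0.0932.
Accumulation ratio R = 1/(1 − f) ≈ 1/0.9068 ≈ 1.1028.
Each bolus raises the concentration by D/Vd = 532/101 ≈ 5.267 mg/L.
Cmax,ss = C₀/(1 − f) ≈ 5.267/0.9068 ≈ 5.808 mg/L.
Peak 5.8 mg/L vs MTC 5 mg/L: exceeds toxic threshold.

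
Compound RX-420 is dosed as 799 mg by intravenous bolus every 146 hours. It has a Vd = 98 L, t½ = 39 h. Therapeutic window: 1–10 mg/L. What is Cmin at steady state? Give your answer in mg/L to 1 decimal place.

0.7 mg/L

k = ln2/t½ = ln2/39 ≈ 0.017773 h⁻¹; fraction remaining f = e^(−kτ) = e^(−0.017773×146) ≈ 0.0747.
At steady state, accumulation factor R = 1/(1 − e^(−kτ)) ≈ 1.0807.
Single-dose peak C₀ = D/Vd = 799/98 ≈ 8.153 mg/L.
Steady-state peak Cmax,ss = C₀·R ≈ 8.153 × 1.0807 ≈ 8.811 mg/L.
One interval later, Cmin,ss = Cmax,ss·e^(−kτ) ≈ 8.811 × 0.0747 ≈ 0.658 mg/L.
Trough 0.7 mg/L vs MEC 1 mg/L: subtherapeutic.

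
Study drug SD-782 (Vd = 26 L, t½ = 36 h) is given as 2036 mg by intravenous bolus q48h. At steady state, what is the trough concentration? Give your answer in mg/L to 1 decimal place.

51.5 mg/L

τ/t½ = 48/36 ≈ 1.3333, so fraction remaining f = (1/2)^(48/36) ≈ 0.3969.
Each bolus raises the concentration by D/Vd = 2036/26 ≈ 78.308 mg/L.
Steady-state trough Cmin,ss = C₀·f/(1−f) ≈ 78.308 × 0.3969/0.6031 ≈ 51.534 mg/L.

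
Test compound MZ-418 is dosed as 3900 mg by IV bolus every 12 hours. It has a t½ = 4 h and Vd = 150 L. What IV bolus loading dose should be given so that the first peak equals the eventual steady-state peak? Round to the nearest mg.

f = (1/2)^(12/4) ≈ 0.125000; accumulation ratio R = 1/(1−f) ≈ 1.14286.
Loading dose to hit Cmax,ss on first dose: D_load = D_maint·R ≈ 3900 × 1.14286 ≈ 4457.15 mg.

4457 mg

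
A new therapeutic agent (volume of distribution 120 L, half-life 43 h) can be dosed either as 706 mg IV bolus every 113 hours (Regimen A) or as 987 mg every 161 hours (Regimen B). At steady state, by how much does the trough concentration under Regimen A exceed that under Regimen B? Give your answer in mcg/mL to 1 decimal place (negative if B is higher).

Regimen A: f = (1/2)^(113/43) ≈ 0.1618; Cmin,ss = (706/120)·f/(1−f) ≈ 1.136 mcg/mL.
Regimen B: f = (1/2)^(161/43) ≈ 0.0746; Cmin,ss = (987/120)·f/(1−f) ≈ 0.663 mcg/mL.
Difference ≈ 1.136 − 0.663 ≈ 0.473 mcg/mL.

0.5 mcg/mL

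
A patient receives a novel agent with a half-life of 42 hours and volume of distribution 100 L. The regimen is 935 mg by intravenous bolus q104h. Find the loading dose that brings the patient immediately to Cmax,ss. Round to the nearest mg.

f = (1/2)^(104/42) ≈ 0.179718; accumulation ratio R = 1/(1−f) ≈ 1.21909.
Loading dose to hit Cmax,ss on first dose: D_load = D_maint·R ≈ 935 × 1.21909 ≈ 1139.85 mg.

1140 mg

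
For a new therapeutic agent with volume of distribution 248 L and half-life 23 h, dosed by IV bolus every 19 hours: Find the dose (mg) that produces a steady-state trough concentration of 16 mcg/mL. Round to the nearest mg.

τ/t½ = 19/23 ≈ 0.82609, so f = (1/2)^(19/23) ≈ 0.564057.
Cmin,ss = (D/Vd)·f/(1−f), so D = Cmin,ss·Vd·(1−f)/f.
D = 16 × 248 × (1−f)/f ≈ 16 × 248 × 0.77287 ≈ 3066.75 mg.

3067 mg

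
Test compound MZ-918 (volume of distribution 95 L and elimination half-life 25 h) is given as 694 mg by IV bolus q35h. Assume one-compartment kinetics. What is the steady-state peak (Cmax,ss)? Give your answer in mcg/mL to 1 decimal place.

11.8 mcg/mL

τ/t½ = 35/25 ≈ 1.4, so fraction remaining f = (1/2)^(35/25) ≈ 0.3789.
Accumulation ratio R = 1/(1 − f) ≈ 1/0.6211 ≈ 1.6100.
Single-dose peak C₀ = D/Vd = 694/95 ≈ 7.305 mcg/mL.
Steady-state peak Cmax,ss = C₀·R ≈ 7.305 × 1.6100 ≈ 11.761 mcg/mL.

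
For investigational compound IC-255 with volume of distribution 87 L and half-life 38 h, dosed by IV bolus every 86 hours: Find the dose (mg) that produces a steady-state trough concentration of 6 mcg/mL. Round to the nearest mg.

1984 mg

τ/t½ = 86/38 ≈ 2.2632, so f = (1/2)^(86/38) ≈ 0.208316.
Cmin,ss = (D/Vd)·f/(1−f), so D = Cmin,ss·Vd·(1−f)/f.
D = 6 × 87 × (1−f)/f ≈ 6 × 87 × 3.80040 ≈ 1983.81 mg.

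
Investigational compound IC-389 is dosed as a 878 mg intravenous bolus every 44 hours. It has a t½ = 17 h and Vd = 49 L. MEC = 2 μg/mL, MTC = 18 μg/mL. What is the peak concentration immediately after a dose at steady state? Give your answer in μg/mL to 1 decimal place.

k = ln2/t½ = ln2/17 ≈ 0.040773 h⁻¹; fraction remaining f = e^(−kτ) = e^(−0.040773×44) ≈ 0.1663.
At steady state, accumulation factor R = 1/(1 − e^(−kτ)) ≈ 1.1995.
Each bolus raises the concentration by D/Vd = 878/49 ≈ 17.918 μg/mL.
Cmax,ss = C₀/(1 − f) ≈ 17.918/0.8337 ≈ 21.492 μg/mL.
Peak 21.5 μg/mL vs MTC 18 μg/mL: exceeds toxic threshold.

21.5 μg/mL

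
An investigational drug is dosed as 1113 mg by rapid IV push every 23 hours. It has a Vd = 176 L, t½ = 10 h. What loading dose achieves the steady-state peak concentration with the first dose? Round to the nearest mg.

f = (1/2)^(23/10) ≈ 0.203063; accumulation ratio R = 1/(1−f) ≈ 1.25480.
Loading dose to hit Cmax,ss on first dose: D_load = D_maint·R ≈ 1113 × 1.25480 ≈ 1396.59 mg.

1397 mg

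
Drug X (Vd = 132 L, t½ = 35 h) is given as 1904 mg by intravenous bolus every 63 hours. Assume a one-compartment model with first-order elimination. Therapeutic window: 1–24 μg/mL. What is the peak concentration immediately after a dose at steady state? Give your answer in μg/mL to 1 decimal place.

20.2 μg/mL

k = ln2/t½ = ln2/35 ≈ 0.019804 h⁻¹; fraction remaining f = e^(−kτ) = e^(−0.019804×63) ≈ 0.2872.
Accumulation ratio R = 1/(1 − f) ≈ 1/0.7128 ≈ 1.4029.
Each bolus raises the concentration by D/Vd = 1904/132 ≈ 14.424 μg/mL.
Steady-state peak Cmax,ss = C₀·R ≈ 14.424 × 1.4029 ≈ 20.235 μg/mL.
Peak 20.2 μg/mL vs MTC 24 μg/mL: below toxic threshold.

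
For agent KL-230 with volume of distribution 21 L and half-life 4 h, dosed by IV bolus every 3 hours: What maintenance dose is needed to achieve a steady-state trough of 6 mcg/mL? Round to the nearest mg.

86 mg

τ/t½ = 3/4 ≈ 0.75, so f = (1/2)^(3/4) ≈ 0.594604.
Cmin,ss = (D/Vd)·f/(1−f), so D = Cmin,ss·Vd·(1−f)/f.
D = 6 × 21 × (1−f)/f ≈ 6 × 21 × 0.68179 ≈ 85.91 mg.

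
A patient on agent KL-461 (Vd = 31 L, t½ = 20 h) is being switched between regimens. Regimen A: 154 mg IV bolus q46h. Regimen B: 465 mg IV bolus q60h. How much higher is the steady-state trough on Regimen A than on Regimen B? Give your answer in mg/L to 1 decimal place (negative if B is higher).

-0.9 mg/L

Regimen A: f = (1/2)^(46/20) ≈ 0.2031; Cmin,ss = (154/31)·f/(1−f) ≈ 1.266 mg/L.
Regimen B: f = (1/2)^(60/20) ≈ 0.1250; Cmin,ss = (465/31)·f/(1−f) ≈ 2.143 mg/L.
Difference ≈ 1.266 − 2.143 ≈ -0.877 mg/L.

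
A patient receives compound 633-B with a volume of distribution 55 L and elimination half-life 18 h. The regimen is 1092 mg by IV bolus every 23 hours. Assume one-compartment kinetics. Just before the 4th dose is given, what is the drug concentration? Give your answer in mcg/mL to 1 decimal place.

f = (1/2)^(τ/t½) = (1/2)^(23/18) ≈ 0.4124.
C₀ = D/Vd = 1092/55 ≈ 19.855 mcg/mL.
Before the 4th dose, 3 doses have been given. Superposition: Cmin = C₀·(f + f² + … + f^3).
≈ 19.855 × (0.4124 + 0.1701 + 0.0701) ≈ 19.855 × 0.6526 ≈ 12.957 mcg/mL.

13.0 mcg/mL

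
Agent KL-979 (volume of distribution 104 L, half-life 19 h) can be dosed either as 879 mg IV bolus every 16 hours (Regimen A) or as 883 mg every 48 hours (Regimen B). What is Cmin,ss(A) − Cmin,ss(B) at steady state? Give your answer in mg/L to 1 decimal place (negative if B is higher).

Regimen A: f = (1/2)^(16/19) ≈ 0.5578; Cmin,ss = (879/104)·f/(1−f) ≈ 10.661 mg/L.
Regimen B: f = (1/2)^(48/19) ≈ 0.1736; Cmin,ss = (883/104)·f/(1−f) ≈ 1.784 mg/L.
Difference ≈ 10.661 − 1.784 ≈ 8.877 mg/L.

8.9 mg/L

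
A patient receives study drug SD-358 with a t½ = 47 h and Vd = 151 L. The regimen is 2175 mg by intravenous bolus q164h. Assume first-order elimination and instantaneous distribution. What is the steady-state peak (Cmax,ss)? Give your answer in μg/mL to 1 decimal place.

15.8 μg/mL

k = ln2/t½ = ln2/47 ≈ 0.014748 h⁻¹; fraction remaining f = e^(−kτ) = e^(−0.014748×164) ≈ 0.0890.
Accumulation ratio R = 1/(1 − f) ≈ 1/0.9110 ≈ 1.0977.
Each bolus raises the concentration by D/Vd = 2175/151 ≈ 14.404 μg/mL.
Steady-state peak Cmax,ss = C₀·R ≈ 14.404 × 1.0977 ≈ 15.811 μg/mL.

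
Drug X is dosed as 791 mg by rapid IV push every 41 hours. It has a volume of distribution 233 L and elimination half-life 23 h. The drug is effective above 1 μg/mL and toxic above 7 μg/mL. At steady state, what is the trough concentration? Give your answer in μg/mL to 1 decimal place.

Over one 41-h interval, 41/23 ≈ 1.7826 half-lives elapse, leaving f ≈ 0.2907 of each dose.
Accumulation ratio R = 1/(1 − f) ≈ 1/0.7093 ≈ 1.4098.
Each bolus raises the concentration by D/Vd = 791/233 ≈ 3.395 μg/mL.
Steady-state peak Cmax,ss = C₀·R ≈ 3.395 × 1.4098 ≈ 4.786 μg/mL.
One interval later, Cmin,ss = Cmax,ss·e^(−kτ) ≈ 4.786 × 0.2907 ≈ 1.391 μg/mL.
Trough 1.4 μg/mL vs MEC 1 μg/mL: adequate.

1.4 μg/mL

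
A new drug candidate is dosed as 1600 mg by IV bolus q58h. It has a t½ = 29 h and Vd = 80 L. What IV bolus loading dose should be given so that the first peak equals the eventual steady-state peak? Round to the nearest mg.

2133 mg

f = (1/2)^(58/29) ≈ 0.250000; accumulation ratio R = 1/(1−f) ≈ 1.33333.
Loading dose to hit Cmax,ss on first dose: D_load = D_maint·R ≈ 1600 × 1.33333 ≈ 2133.33 mg.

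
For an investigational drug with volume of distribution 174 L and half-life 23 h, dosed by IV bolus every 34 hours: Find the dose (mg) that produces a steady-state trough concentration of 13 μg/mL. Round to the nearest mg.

τ/t½ = 34/23 ≈ 1.4783, so f = (1/2)^(34/23) ≈ 0.358921.
Cmin,ss = (D/Vd)·f/(1−f), so D = Cmin,ss·Vd·(1−f)/f.
D = 13 × 174 × (1−f)/f ≈ 13 × 174 × 1.78613 ≈ 4040.23 mg.

4040 mg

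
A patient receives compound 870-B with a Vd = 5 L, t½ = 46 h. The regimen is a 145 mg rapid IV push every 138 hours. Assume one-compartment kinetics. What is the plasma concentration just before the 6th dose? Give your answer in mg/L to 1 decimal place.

4.1 mg/L

f = (1/2)^(τ/t½) = (1/2)^(138/46) ≈ 0.1250.
C₀ = D/Vd = 145/5 ≈ 29.000 mg/L.
Before the 6th dose, 5 doses have been given. Superposition: Cmin = C₀·(f + f² + … + f^5).
≈ 29.000 × (0.1250 + 0.0156 + 0.0020 + 0.0002 + 0.0000) ≈ 29.000 × 0.1428 ≈ 4.141 mg/L.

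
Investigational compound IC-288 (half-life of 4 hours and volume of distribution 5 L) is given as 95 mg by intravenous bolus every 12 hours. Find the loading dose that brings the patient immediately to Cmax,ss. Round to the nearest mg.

f = (1/2)^(12/4) ≈ 0.125000; accumulation ratio R = 1/(1−f) ≈ 1.14286.
Loading dose to hit Cmax,ss on first dose: D_load = D_maint·R ≈ 95 × 1.14286 ≈ 108.57 mg.

109 mg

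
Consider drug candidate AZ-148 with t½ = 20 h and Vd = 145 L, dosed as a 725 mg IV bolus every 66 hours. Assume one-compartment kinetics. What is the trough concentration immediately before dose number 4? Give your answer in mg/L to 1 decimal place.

f = (1/2)^(τ/t½) = (1/2)^(66/20) ≈ 0.1015.
C₀ = D/Vd = 725/145 ≈ 5.000 mg/L.
Before the 4th dose, 3 doses have been given. Superposition: Cmin = C₀·(f + f² + … + f^3).
≈ 5.000 × (0.1015 + 0.0103 + 0.0010) ≈ 5.000 × 0.1128 ≈ 0.564 mg/L.

0.6 mg/L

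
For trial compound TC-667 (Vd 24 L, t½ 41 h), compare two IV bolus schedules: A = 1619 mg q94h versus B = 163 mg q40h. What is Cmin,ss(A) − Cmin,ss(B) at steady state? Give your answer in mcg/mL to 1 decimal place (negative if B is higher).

10.3 mcg/mL

Regimen A: f = (1/2)^(94/41) ≈ 0.2041; Cmin,ss = (1619/24)·f/(1−f) ≈ 17.299 mcg/mL.
Regimen B: f = (1/2)^(40/41) ≈ 0.5085; Cmin,ss = (163/24)·f/(1−f) ≈ 7.027 mcg/mL.
Difference ≈ 17.299 − 7.027 ≈ 10.272 mcg/mL.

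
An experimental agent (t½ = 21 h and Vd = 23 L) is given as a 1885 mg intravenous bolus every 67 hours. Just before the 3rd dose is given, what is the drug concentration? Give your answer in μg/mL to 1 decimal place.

f = (1/2)^(τ/t½) = (1/2)^(67/21) ≈ 0.1095.
C₀ = D/Vd = 1885/23 ≈ 81.957 μg/mL.
Before the 3rd dose, 2 doses have been given. Superposition: Cmin = C₀·(f + f²).
≈ 81.957 × (0.1095 + 0.0120) ≈ 81.957 × 0.1215 ≈ 9.958 μg/mL.

10.0 μg/mL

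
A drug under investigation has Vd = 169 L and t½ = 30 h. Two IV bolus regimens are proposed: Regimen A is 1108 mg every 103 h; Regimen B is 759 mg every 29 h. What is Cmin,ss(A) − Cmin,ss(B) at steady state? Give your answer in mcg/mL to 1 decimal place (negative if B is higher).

-4.0 mcg/mL

Regimen A: f = (1/2)^(103/30) ≈ 0.0926; Cmin,ss = (1108/169)·f/(1−f) ≈ 0.669 mcg/mL.
Regimen B: f = (1/2)^(29/30) ≈ 0.5117; Cmin,ss = (759/169)·f/(1−f) ≈ 4.706 mcg/mL.
Difference ≈ 0.669 − 4.706 ≈ -4.037 mcg/mL.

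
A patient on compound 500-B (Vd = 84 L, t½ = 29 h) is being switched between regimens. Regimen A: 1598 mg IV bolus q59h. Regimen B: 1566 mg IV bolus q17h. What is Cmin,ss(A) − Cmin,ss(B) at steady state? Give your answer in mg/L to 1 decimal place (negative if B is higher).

-31.0 mg/L

Regimen A: f = (1/2)^(59/29) ≈ 0.2441; Cmin,ss = (1598/84)·f/(1−f) ≈ 6.143 mg/L.
Regimen B: f = (1/2)^(17/29) ≈ 0.6661; Cmin,ss = (1566/84)·f/(1−f) ≈ 37.191 mg/L.
Difference ≈ 6.143 − 37.191 ≈ -31.048 mg/L.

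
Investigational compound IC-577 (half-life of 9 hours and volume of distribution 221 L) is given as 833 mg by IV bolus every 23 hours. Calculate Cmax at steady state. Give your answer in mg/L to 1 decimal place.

τ/t½ = 23/9 ≈ 2.5556, so fraction remaining f = (1/2)^(23/9) ≈ 0.1701.
At steady state, accumulation factor R = 1/(1 − e^(−kτ)) ≈ 1.2050.
Each bolus raises the concentration by D/Vd = 833/221 ≈ 3.769 mg/L.
Steady-state peak Cmax,ss = C₀·R ≈ 3.769 × 1.2050 ≈ 4.542 mg/L.

4.5 mg/L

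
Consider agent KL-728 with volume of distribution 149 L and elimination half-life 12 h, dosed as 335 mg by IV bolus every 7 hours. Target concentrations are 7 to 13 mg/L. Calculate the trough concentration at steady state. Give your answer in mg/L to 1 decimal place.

4.5 mg/L

k = ln2/t½ = ln2/12 ≈ 0.057762 h⁻¹; fraction remaining f = e^(−kτ) = e^(−0.057762×7) ≈ 0.6674.
Accumulation ratio R = 1/(1 − f) ≈ 1/0.3326 ≈ 3.0066.
Single-dose peak C₀ = D/Vd = 335/149 ≈ 2.248 mg/L.
Cmax,ss = C₀/(1 − f) ≈ 2.248/0.3326 ≈ 6.759 mg/L.
Steady-state trough Cmin,ss = Cmax,ss·f ≈ 6.759 × 0.6674 ≈ 4.511 mg/L.
Trough 4.5 mg/L vs MEC 7 mg/L: subtherapeutic.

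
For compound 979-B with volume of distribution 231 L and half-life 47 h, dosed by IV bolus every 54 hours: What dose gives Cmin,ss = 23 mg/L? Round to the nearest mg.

τ/t½ = 54/47 ≈ 1.1489, so f = (1/2)^(54/47) ≈ 0.450958.
Cmin,ss = (D/Vd)·f/(1−f), so D = Cmin,ss·Vd·(1−f)/f.
D = 23 × 231 × (1−f)/f ≈ 23 × 231 × 1.21750 ≈ 6468.58 mg.

6469 mg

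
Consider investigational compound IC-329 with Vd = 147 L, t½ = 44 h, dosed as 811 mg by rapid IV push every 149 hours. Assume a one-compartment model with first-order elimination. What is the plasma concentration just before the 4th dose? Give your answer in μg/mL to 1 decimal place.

0.6 μg/mL

f = (1/2)^(τ/t½) = (1/2)^(149/44) ≈ 0.0956.
C₀ = D/Vd = 811/147 ≈ 5.517 μg/mL.
Before the 4th dose, 3 doses have been given. Superposition: Cmin = C₀·(f + f² + … + f^3).
≈ 5.517 × (0.0956 + 0.0091 + 0.0009) ≈ 5.517 × 0.1056 ≈ 0.583 μg/mL.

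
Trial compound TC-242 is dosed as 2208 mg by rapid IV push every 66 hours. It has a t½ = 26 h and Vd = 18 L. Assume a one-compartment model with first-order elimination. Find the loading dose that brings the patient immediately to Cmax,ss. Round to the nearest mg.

f = (1/2)^(66/26) ≈ 0.172126; accumulation ratio R = 1/(1−f) ≈ 1.20791.
Loading dose to hit Cmax,ss on first dose: D_load = D_maint·R ≈ 2208 × 1.20791 ≈ 2667.07 mg.

2667 mg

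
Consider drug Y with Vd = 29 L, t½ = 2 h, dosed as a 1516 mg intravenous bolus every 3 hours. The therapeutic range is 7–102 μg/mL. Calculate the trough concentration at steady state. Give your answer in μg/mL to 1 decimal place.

τ/t½ = 3/2 ≈ 1.5, so fraction remaining f = (1/2)^(3/2) ≈ 0.3536.
Each bolus raises the concentration by D/Vd = 1516/29 ≈ 52.276 μg/mL.
Steady-state trough Cmin,ss = C₀·f/(1−f) ≈ 52.276 × 0.3536/0.6464 ≈ 28.597 μg/mL.
Trough 28.6 μg/mL vs MEC 7 μg/mL: adequate.

28.6 μg/mL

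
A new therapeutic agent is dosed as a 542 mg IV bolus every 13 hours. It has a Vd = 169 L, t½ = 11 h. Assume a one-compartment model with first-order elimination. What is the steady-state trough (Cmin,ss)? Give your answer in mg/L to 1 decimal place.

2.5 mg/L

k = ln2/t½ = ln2/11 ≈ 0.063013 h⁻¹; fraction remaining f = e^(−kτ) = e^(−0.063013×13) ≈ 0.4408.
At steady state, accumulation factor R = 1/(1 − e^(−kτ)) ≈ 1.7883.
Single-dose peak C₀ = D/Vd = 542/169 ≈ 3.207 mg/L.
Cmax,ss = C₀/(1 − f) ≈ 3.207/0.5592 ≈ 5.735 mg/L.
One interval later, Cmin,ss = Cmax,ss·e^(−kτ) ≈ 5.735 × 0.4408 ≈ 2.528 mg/L.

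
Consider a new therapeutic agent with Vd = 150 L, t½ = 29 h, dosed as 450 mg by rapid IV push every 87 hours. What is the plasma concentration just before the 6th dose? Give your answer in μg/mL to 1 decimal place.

f = (1/2)^(τ/t½) = (1/2)^(87/29) ≈ 0.1250.
C₀ = D/Vd = 450/150 ≈ 3.000 μg/mL.
Before the 6th dose, 5 doses have been given. Superposition: Cmin = C₀·(f + f² + … + f^5).
≈ 3.000 × (0.1250 + 0.0156 + 0.0020 + 0.0002 + 0.0000) ≈ 3.000 × 0.1428 ≈ 0.428 μg/mL.

0.4 μg/mL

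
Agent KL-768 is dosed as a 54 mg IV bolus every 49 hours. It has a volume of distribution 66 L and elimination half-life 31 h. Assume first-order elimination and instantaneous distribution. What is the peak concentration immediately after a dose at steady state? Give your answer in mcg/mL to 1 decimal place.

Over one 49-h interval, 49/31 ≈ 1.5806 half-lives elapse, leaving f ≈ 0.3343 of each dose.
Accumulation ratio R = 1/(1 − f) ≈ 1/0.6657 ≈ 1.5022.
Each bolus raises the concentration by D/Vd = 54/66 ≈ 0.818 mcg/mL.
Steady-state peak Cmax,ss = C₀·R ≈ 0.818 × 1.5022 ≈ 1.229 mcg/mL.

1.2 mcg/mL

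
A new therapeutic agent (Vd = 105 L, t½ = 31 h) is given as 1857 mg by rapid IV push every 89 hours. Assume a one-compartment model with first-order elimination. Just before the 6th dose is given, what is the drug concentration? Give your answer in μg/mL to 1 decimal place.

f = (1/2)^(τ/t½) = (1/2)^(89/31) ≈ 0.1367.
C₀ = D/Vd = 1857/105 ≈ 17.686 μg/mL.
Before the 6th dose, 5 doses have been given. Superposition: Cmin = C₀·(f + f² + … + f^5).
≈ 17.686 × (0.1367 + 0.0187 + 0.0026 + 0.0003 + 0.0000) ≈ 17.686 × 0.1583 ≈ 2.800 μg/mL.

2.8 μg/mL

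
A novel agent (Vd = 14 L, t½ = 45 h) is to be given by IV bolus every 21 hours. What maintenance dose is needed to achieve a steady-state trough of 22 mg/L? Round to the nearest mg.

118 mg

τ/t½ = 21/45 ≈ 0.46667, so f = (1/2)^(21/45) ≈ 0.723635.
Cmin,ss = (D/Vd)·f/(1−f), so D = Cmin,ss·Vd·(1−f)/f.
D = 22 × 14 × (1−f)/f ≈ 22 × 14 × 0.38191 ≈ 117.63 mg.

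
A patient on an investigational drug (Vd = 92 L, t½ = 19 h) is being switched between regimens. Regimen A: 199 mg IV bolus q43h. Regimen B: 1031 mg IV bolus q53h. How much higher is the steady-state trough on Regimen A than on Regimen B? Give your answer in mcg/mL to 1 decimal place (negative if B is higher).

-1.3 mcg/mL

Regimen A: f = (1/2)^(43/19) ≈ 0.2083; Cmin,ss = (199/92)·f/(1−f) ≈ 0.569 mcg/mL.
Regimen B: f = (1/2)^(53/19) ≈ 0.1446; Cmin,ss = (1031/92)·f/(1−f) ≈ 1.894 mcg/mL.
Difference ≈ 0.569 − 1.894 ≈ -1.325 mcg/mL.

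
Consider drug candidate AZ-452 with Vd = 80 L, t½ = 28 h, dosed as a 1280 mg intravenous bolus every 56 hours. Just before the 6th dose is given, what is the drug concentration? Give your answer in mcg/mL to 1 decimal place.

f = (1/2)^(τ/t½) = (1/2)^(56/28) ≈ 0.2500.
C₀ = D/Vd = 1280/80 ≈ 16.000 mcg/mL.
Before the 6th dose, 5 doses have been given. Superposition: Cmin = C₀·(f + f² + … + f^5).
≈ 16.000 × (0.2500 + 0.0625 + 0.0156 + 0.0039 + 0.0010) ≈ 16.000 × 0.3330 ≈ 5.328 mcg/mL.

5.3 mcg/mL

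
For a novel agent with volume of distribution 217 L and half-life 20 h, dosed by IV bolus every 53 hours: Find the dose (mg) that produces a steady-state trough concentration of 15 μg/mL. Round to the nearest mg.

τ/t½ = 53/20 ≈ 2.65, so f = (1/2)^(53/20) ≈ 0.159320.
Cmin,ss = (D/Vd)·f/(1−f), so D = Cmin,ss·Vd·(1−f)/f.
D = 15 × 217 × (1−f)/f ≈ 15 × 217 × 5.27668 ≈ 17175.59 mg.

17176 mg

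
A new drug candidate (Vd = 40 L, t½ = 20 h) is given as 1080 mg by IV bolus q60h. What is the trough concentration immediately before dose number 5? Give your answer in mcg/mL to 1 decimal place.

3.9 mcg/mL

f = (1/2)^(τ/t½) = (1/2)^(60/20) ≈ 0.1250.
C₀ = D/Vd = 1080/40 ≈ 27.000 mcg/mL.
Before the 5th dose, 4 doses have been given. Superposition: Cmin = C₀·(f + f² + … + f^4).
≈ 27.000 × (0.1250 + 0.0156 + 0.0020 + 0.0002) ≈ 27.000 × 0.1428 ≈ 3.856 mcg/mL.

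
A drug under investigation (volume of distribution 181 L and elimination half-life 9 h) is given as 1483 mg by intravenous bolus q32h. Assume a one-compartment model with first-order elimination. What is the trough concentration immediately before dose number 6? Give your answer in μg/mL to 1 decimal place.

f = (1/2)^(τ/t½) = (1/2)^(32/9) ≈ 0.0850.
C₀ = D/Vd = 1483/181 ≈ 8.193 μg/mL.
Before the 6th dose, 5 doses have been given. Superposition: Cmin = C₀·(f + f² + … + f^5).
≈ 8.193 × (0.0850 + 0.0072 + 0.0006 + 0.0001 + 0.0000) ≈ 8.193 × 0.0929 ≈ 0.761 μg/mL.

0.8 μg/mL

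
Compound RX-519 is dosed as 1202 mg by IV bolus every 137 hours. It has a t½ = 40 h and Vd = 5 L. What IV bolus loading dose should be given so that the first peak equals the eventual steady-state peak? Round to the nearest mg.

1325 mg

f = (1/2)^(137/40) ≈ 0.093105; accumulation ratio R = 1/(1−f) ≈ 1.10266.
Loading dose to hit Cmax,ss on first dose: D_load = D_maint·R ≈ 1202 × 1.10266 ≈ 1325.40 mg.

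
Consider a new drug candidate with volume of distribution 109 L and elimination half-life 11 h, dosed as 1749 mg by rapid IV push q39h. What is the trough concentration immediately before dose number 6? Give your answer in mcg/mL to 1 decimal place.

1.5 mcg/mL

f = (1/2)^(τ/t½) = (1/2)^(39/11) ≈ 0.0856.
C₀ = D/Vd = 1749/109 ≈ 16.046 mcg/mL.
Before the 6th dose, 5 doses have been given. Superposition: Cmin = C₀·(f + f² + … + f^5).
≈ 16.046 × (0.0856 + 0.0073 + 0.0006 + 0.0001 + 0.0000) ≈ 16.046 × 0.0936 ≈ 1.502 mcg/mL.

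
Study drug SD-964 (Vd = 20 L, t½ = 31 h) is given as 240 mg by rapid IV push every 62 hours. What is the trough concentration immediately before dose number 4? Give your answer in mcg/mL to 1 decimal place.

3.9 mcg/mL

f = (1/2)^(τ/t½) = (1/2)^(62/31) ≈ 0.2500.
C₀ = D/Vd = 240/20 ≈ 12.000 mcg/mL.
Before the 4th dose, 3 doses have been given. Superposition: Cmin = C₀·(f + f² + … + f^3).
≈ 12.000 × (0.2500 + 0.0625 + 0.0156) ≈ 12.000 × 0.3281 ≈ 3.937 mcg/mL.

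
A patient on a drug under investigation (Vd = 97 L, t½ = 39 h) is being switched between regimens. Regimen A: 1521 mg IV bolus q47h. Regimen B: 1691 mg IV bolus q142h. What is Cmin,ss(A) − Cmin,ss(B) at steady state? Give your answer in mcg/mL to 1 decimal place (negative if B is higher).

10.5 mcg/mL

Regimen A: f = (1/2)^(47/39) ≈ 0.4337; Cmin,ss = (1521/97)·f/(1−f) ≈ 12.009 mcg/mL.
Regimen B: f = (1/2)^(142/39) ≈ 0.0802; Cmin,ss = (1691/97)·f/(1−f) ≈ 1.520 mcg/mL.
Difference ≈ 12.009 − 1.520 ≈ 10.489 mcg/mL.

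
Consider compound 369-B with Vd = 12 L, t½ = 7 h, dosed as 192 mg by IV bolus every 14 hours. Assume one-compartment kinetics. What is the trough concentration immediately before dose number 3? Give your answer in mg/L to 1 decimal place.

5.0 mg/L

f = (1/2)^(τ/t½) = (1/2)^(14/7) ≈ 0.2500.
C₀ = D/Vd = 192/12 ≈ 16.000 mg/L.
Before the 3rd dose, 2 doses have been given. Superposition: Cmin = C₀·(f + f²).
≈ 16.000 × (0.2500 + 0.0625) ≈ 16.000 × 0.3125 ≈ 5.000 mg/L.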